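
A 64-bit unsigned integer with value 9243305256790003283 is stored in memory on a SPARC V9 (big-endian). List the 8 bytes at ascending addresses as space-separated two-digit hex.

80 46 D1 28 6D 78 0E 53

9243305256790003283 in hexadecimal, padded to 64 bits, is 0x8046D1286D780E53.
Split into bytes (most-significant first): 80 46 D1 28 6D 78 0E 53.
In big-endian order the high byte comes first in memory.
So the memory order matches the most-significant-first order: 80 46 D1 28 6D 78 0E 53.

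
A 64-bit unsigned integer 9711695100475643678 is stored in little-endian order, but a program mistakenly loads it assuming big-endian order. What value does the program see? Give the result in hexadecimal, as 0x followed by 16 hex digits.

0x1E97C0363DDFC686

9711695100475643678 in 64-bit hexadecimal is 0x86C6DF3D36C0971E.
Stored little-endian, the bytes at ascending addresses are 1E 97 C0 36 3D DF C6 86.
Read back as big-endian, the last byte is least significant, giving 0x1E97C0363DDFC686.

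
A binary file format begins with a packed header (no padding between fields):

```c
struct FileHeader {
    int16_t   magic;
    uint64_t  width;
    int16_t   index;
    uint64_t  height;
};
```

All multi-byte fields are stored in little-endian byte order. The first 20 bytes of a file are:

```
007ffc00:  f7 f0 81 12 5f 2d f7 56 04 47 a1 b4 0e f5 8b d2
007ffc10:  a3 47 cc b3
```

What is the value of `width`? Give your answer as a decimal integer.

`width` follows `magic` (2 bytes), so it starts at byte offset 2 and occupies 8 bytes.
Bytes at offsets 2..9: 81 12 5F 2D F7 56 04 47.
In little-endian order the low byte comes first in memory.
Reassemble most-significant byte first: 47 04 56 F7 2D 5F 12 81 → 0x470456F72D5F1281.
0x470456F72D5F1281 = 5117310696217842305.

5117310696217842305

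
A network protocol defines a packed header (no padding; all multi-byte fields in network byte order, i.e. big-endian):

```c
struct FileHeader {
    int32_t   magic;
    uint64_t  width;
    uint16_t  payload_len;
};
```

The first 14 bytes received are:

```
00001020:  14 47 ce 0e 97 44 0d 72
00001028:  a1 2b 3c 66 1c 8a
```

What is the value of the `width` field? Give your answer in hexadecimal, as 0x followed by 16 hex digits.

0x97440D72A12B3C66

`width` follows `magic` (4 bytes), so it starts at byte offset 4 and occupies 8 bytes.
Bytes at offsets 4..11: 97 44 0D 72 A1 2B 3C 66.
In big-endian order the high byte comes first in memory.
The bytes are already most-significant first: 0x97440D72A12B3C66.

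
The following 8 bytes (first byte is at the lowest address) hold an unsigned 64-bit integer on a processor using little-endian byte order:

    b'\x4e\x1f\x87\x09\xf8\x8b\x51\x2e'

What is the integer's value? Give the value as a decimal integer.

Little-endian stores the least-significant byte at the lowest address.
Reassemble most-significant byte first: 2E 51 8B F8 09 87 1F 4E → 0x2E518BF809871F4E.
0x2E518BF809871F4E = 3337602696286248782.

3337602696286248782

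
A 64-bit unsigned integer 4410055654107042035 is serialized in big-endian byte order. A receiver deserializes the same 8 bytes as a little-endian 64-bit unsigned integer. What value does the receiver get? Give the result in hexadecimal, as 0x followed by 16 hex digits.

0xF3D0C07E40AA333D

4410055654107042035 in 64-bit hexadecimal is 0x3D33AA407EC0D0F3.
Stored big-endian, the bytes at ascending addresses are 3D 33 AA 40 7E C0 D0 F3.
Read back as little-endian, the first byte is least significant, giving 0xF3D0C07E40AA333D.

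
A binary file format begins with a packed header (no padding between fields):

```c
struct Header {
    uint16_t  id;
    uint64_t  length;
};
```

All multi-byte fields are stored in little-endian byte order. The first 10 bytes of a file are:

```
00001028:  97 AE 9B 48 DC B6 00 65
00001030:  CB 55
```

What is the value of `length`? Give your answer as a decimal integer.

`length` follows `id` (2 bytes), so it starts at byte offset 2 and occupies 8 bytes.
Bytes at offsets 2..9: 9B 48 DC B6 00 65 CB 55.
In little-endian order the low byte comes first in memory.
Reassemble most-significant byte first: 55 CB 65 00 B6 DC 48 9B → 0x55CB6500B6DC489B.
0x55CB6500B6DC489B = 6182145967238432923.

6182145967238432923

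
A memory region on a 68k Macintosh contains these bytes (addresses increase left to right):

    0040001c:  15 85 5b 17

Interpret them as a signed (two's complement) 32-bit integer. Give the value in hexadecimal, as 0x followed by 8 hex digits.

Big-endian stores the most-significant byte at the lowest address.
The bytes are already most-significant first: 0x15855B17.

0x15855B17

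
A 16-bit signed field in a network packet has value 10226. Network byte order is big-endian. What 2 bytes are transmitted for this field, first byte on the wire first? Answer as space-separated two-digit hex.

27 F2

10226 in hexadecimal, padded to 16 bits, is 0x27F2.
Split into bytes (most-significant first): 27 F2.
In big-endian order the high byte comes first in memory.
So the memory order matches the most-significant-first order: 27 F2.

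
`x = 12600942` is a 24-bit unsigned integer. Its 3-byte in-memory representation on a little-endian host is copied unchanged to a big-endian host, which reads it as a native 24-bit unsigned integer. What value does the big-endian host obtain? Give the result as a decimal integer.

12600942 in 24-bit hexadecimal is 0xC0466E.
Stored little-endian, the bytes at ascending addresses are 6E 46 C0.
Read back as big-endian, the last byte is least significant, giving 0x6E46C0.
0x6E46C0 = 7227072.

7227072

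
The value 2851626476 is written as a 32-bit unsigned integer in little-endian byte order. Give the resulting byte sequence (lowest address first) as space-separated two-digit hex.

2851626476 in hexadecimal, padded to 32 bits, is 0xA9F85DEC.
Split into bytes (most-significant first): A9 F8 5D EC.
In little-endian order the low byte comes first in memory.
So at ascending addresses the bytes are EC 5D F8 A9.

EC 5D F8 A9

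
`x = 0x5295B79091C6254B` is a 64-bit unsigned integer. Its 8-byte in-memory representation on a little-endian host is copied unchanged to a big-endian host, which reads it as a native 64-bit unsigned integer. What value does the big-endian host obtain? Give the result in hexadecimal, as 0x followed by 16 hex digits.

Stored little-endian, the bytes at ascending addresses are 4B 25 C6 91 90 B7 95 52.
Read back as big-endian, the last byte is least significant, giving 0x4B25C69190B79552.

0x4B25C69190B79552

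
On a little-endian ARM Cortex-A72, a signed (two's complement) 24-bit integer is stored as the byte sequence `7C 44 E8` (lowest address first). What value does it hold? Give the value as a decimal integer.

-1555332

In little-endian order the low byte comes first in memory.
Reassemble most-significant byte first: E8 44 7C → 0xE8447C.
Top bit is set, so as a signed 24-bit value this is 0xE8447C − 2^24 = -1555332.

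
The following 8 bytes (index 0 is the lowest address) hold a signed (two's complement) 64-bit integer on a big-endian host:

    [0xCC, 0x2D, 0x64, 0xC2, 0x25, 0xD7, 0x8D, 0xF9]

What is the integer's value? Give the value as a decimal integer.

-3734217730998956551

Big-endian: lowest address holds the most-significant byte.
The bytes are already most-significant first: 0xCC2D64C225D78DF9.
Top bit is set, so as a signed 64-bit value this is 0xCC2D64C225D78DF9 − 2^64 = -3734217730998956551.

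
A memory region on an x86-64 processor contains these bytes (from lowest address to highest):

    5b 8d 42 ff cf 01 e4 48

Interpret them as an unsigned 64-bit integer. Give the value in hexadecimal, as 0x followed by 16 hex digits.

Little-endian stores the least-significant byte at the lowest address.
Reassemble most-significant byte first: 48 E4 01 CF FF 42 8D 5B → 0x48E401CFFF428D5B.

0x48E401CFFF428D5B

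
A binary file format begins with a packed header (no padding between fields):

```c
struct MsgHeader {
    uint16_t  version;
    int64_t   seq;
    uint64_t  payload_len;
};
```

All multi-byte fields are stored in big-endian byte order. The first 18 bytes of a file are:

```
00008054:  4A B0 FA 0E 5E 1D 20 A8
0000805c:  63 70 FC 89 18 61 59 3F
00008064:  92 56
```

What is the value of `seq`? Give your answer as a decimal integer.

`seq` follows `version` (2 bytes), so it starts at byte offset 2 and occupies 8 bytes.
Bytes at offsets 2..9: FA 0E 5E 1D 20 A8 63 70.
Big-endian stores the most-significant byte at the lowest address.
The bytes are already most-significant first: 0xFA0E5E1D20A86370.
Top bit is set, so as a signed 64-bit value this is 0xFA0E5E1D20A86370 − 2^64 = -428301435358649488.

-428301435358649488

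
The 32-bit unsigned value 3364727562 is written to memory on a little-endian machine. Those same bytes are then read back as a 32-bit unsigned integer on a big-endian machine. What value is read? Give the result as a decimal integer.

179015112

3364727562 in 32-bit hexadecimal is 0xC88DAB0A.
Stored little-endian, the bytes at ascending addresses are 0A AB 8D C8.
Read back as big-endian, the last byte is least significant, giving 0x0AAB8DC8.
0x0AAB8DC8 = 179015112.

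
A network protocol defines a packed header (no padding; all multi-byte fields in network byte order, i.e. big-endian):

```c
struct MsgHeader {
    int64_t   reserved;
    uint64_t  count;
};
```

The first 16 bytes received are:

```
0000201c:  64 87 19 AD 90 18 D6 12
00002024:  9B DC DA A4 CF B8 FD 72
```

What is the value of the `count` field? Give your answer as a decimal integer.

`count` follows `reserved` (8 bytes), so it starts at byte offset 8 and occupies 8 bytes.
Bytes at offsets 8..15: 9B DC DA A4 CF B8 FD 72.
Big-endian: lowest address holds the most-significant byte.
The bytes are already most-significant first: 0x9BDCDAA4CFB8FD72.
0x9BDCDAA4CFB8FD72 = 11231091972149673330.

11231091972149673330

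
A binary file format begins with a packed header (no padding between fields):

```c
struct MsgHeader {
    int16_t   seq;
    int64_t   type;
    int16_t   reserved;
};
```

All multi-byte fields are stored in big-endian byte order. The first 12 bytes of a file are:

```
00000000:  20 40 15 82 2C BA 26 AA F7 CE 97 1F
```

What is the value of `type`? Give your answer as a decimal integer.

`type` follows `seq` (2 bytes), so it starts at byte offset 2 and occupies 8 bytes.
Bytes at offsets 2..9: 15 82 2C BA 26 AA F7 CE.
Big-endian: lowest address holds the most-significant byte.
The bytes are already most-significant first: 0x15822CBA26AAF7CE.
0x15822CBA26AAF7CE = 1549850399793149902.

1549850399793149902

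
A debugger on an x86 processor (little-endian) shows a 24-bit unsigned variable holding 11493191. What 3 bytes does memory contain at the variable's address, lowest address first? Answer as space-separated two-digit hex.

11493191 in hexadecimal, padded to 24 bits, is 0xAF5F47.
Split into bytes (most-significant first): AF 5F 47.
Little-endian: lowest address holds the least-significant byte.
So at ascending addresses the bytes are 47 5F AF.

47 5F AF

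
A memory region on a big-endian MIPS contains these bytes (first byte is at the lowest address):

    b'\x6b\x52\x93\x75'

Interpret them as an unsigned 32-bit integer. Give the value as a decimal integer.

1800573813

In big-endian order the high byte comes first in memory.
The bytes are already most-significant first: 0x6B529375.
0x6B529375 = 1800573813.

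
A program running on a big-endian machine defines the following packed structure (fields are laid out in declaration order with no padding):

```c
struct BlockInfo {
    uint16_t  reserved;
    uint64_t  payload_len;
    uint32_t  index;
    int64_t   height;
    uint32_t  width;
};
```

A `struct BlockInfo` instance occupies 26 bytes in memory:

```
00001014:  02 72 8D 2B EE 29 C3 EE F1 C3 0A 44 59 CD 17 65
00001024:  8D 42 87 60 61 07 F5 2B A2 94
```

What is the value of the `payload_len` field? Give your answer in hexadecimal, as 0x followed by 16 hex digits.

0x8D2BEE29C3EEF1C3

`payload_len` follows `reserved` (2 bytes), so it starts at byte offset 2 and occupies 8 bytes.
Bytes at offsets 2..9: 8D 2B EE 29 C3 EE F1 C3.
Big-endian: lowest address holds the most-significant byte.
The bytes are already most-significant first: 0x8D2BEE29C3EEF1C3.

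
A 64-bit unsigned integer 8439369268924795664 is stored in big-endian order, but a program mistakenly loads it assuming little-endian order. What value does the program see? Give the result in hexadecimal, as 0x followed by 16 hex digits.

0x104B9CEAA2A91E75

8439369268924795664 in 64-bit hexadecimal is 0x751EA9A2EA9C4B10.
Stored big-endian, the bytes at ascending addresses are 75 1E A9 A2 EA 9C 4B 10.
Read back as little-endian, the first byte is least significant, giving 0x104B9CEAA2A91E75.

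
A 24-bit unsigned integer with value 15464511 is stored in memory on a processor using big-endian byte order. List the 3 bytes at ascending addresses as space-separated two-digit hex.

EB F8 3F

15464511 in hexadecimal, padded to 24 bits, is 0xEBF83F.
Split into bytes (most-significant first): EB F8 3F.
In big-endian order the high byte comes first in memory.
So the memory order matches the most-significant-first order: EB F8 3F.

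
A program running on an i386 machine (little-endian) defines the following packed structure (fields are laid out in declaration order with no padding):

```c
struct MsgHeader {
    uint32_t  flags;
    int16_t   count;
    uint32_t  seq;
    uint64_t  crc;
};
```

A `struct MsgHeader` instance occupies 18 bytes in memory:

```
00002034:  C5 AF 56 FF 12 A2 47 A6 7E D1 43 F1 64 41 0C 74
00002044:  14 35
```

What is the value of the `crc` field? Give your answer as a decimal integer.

3824809579529957699

`crc` follows `flags` (4 B), `count` (2 B), `seq` (4 B), so it starts at offset 4 + 2 + 4 = 10 and occupies 8 bytes.
Bytes at offsets 10..17: 43 F1 64 41 0C 74 14 35.
Little-endian: lowest address holds the least-significant byte.
Reassemble most-significant byte first: 35 14 74 0C 41 64 F1 43 → 0x3514740C4164F143.
0x3514740C4164F143 = 3824809579529957699.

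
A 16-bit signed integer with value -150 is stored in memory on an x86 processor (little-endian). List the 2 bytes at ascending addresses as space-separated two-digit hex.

6A FF

Two's complement of -150 in 16 bits: 150 = 0x0096; invert → 0xFF69; add 1 → 0xFF6A.
Split into bytes (most-significant first): FF 6A.
Little-endian: lowest address holds the least-significant byte.
So at ascending addresses the bytes are 6A FF.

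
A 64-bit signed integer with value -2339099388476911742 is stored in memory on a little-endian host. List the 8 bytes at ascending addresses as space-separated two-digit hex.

82 0F 80 CF 7F D9 89 DF

Two's complement of -2339099388476911742 in 64 bits: 2339099388476911742 = 0x20762680307FF07E; invert → 0xDF89D97FCF800F81; add 1 → 0xDF89D97FCF800F82.
Split into bytes (most-significant first): DF 89 D9 7F CF 80 0F 82.
Little-endian stores the least-significant byte at the lowest address.
So at ascending addresses the bytes are 82 0F 80 CF 7F D9 89 DF.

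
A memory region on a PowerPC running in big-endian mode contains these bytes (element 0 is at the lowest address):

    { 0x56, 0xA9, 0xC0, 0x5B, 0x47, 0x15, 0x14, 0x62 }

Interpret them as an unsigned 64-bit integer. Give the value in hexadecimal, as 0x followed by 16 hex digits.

In big-endian order the high byte comes first in memory.
The bytes are already most-significant first: 0x56A9C05B47151462.

0x56A9C05B47151462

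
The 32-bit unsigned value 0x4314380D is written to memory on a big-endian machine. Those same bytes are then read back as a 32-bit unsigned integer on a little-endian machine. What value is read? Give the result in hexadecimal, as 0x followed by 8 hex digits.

Stored big-endian, the bytes at ascending addresses are 43 14 38 0D.
Read back as little-endian, the first byte is least significant, giving 0x0D381443.

0x0D381443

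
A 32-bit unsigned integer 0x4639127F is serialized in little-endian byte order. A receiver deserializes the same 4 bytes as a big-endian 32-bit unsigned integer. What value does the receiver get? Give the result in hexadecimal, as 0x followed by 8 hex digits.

0x7F123946

Stored little-endian, the bytes at ascending addresses are 7F 12 39 46.
Read back as big-endian, the last byte is least significant, giving 0x7F123946.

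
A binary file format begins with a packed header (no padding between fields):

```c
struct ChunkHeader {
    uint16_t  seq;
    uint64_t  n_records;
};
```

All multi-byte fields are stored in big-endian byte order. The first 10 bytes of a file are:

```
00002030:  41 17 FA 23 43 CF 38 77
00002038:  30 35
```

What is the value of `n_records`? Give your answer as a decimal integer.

18024324690951483445

`n_records` follows `seq` (2 bytes), so it starts at byte offset 2 and occupies 8 bytes.
Bytes at offsets 2..9: FA 23 43 CF 38 77 30 35.
Big-endian stores the most-significant byte at the lowest address.
The bytes are already most-significant first: 0xFA2343CF38773035.
0xFA2343CF38773035 = 18024324690951483445.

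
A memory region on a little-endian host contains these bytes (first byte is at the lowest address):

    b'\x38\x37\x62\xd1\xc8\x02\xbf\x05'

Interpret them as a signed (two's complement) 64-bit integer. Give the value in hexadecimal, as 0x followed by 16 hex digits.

0x05BF02C8D1623738

Little-endian: lowest address holds the least-significant byte.
Reassemble most-significant byte first: 05 BF 02 C8 D1 62 37 38 → 0x05BF02C8D1623738.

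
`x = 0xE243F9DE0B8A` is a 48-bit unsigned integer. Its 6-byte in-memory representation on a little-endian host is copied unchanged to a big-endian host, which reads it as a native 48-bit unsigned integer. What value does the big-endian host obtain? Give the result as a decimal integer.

151783590151138

Stored little-endian, the bytes at ascending addresses are 8A 0B DE F9 43 E2.
Read back as big-endian, the last byte is least significant, giving 0x8A0BDEF943E2.
0x8A0BDEF943E2 = 151783590151138.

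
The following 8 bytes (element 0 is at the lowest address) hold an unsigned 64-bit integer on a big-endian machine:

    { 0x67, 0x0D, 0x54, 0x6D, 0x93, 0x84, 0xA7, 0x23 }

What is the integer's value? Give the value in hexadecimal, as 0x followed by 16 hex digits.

0x670D546D9384A723

In big-endian order the high byte comes first in memory.
The bytes are already most-significant first: 0x670D546D9384A723.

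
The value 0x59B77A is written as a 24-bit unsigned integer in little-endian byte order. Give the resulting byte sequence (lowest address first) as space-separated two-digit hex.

Split into bytes (most-significant first): 59 B7 7A.
Little-endian: lowest address holds the least-significant byte.
So at ascending addresses the bytes are 7A B7 59.

7A B7 59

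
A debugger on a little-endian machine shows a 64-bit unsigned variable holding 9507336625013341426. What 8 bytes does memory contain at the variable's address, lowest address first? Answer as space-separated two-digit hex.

F2 3C FB D5 49 D8 F0 83

9507336625013341426 in hexadecimal, padded to 64 bits, is 0x83F0D849D5FB3CF2.
Split into bytes (most-significant first): 83 F0 D8 49 D5 FB 3C F2.
Little-endian stores the least-significant byte at the lowest address.
So at ascending addresses the bytes are F2 3C FB D5 49 D8 F0 83.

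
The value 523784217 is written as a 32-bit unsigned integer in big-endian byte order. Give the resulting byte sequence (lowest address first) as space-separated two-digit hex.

1F 38 50 19

523784217 in hexadecimal, padded to 32 bits, is 0x1F385019.
Split into bytes (most-significant first): 1F 38 50 19.
Big-endian stores the most-significant byte at the lowest address.
So the memory order matches the most-significant-first order: 1F 38 50 19.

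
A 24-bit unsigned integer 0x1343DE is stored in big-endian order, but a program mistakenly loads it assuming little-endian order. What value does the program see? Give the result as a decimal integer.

14566163

Stored big-endian, the bytes at ascending addresses are 13 43 DE.
Read back as little-endian, the first byte is least significant, giving 0xDE4313.
0xDE4313 = 14566163.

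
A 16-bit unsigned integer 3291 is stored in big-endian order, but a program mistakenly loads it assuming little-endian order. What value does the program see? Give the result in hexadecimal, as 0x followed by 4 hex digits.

0xDB0C

3291 in 16-bit hexadecimal is 0x0CDB.
Stored big-endian, the bytes at ascending addresses are 0C DB.
Read back as little-endian, the first byte is least significant, giving 0xDB0C.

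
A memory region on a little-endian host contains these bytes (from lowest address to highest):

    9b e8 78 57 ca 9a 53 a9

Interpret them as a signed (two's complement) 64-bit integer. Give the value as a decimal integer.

Little-endian: lowest address holds the least-significant byte.
Reassemble most-significant byte first: A9 53 9A CA 57 78 E8 9B → 0xA9539ACA5778E89B.
Top bit is set, so as a signed 64-bit value this is 0xA9539ACA5778E89B − 2^64 = -6245478064391133029.

-6245478064391133029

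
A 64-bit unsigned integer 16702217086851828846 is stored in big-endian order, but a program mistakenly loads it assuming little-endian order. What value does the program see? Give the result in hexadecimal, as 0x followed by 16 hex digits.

16702217086851828846 in 64-bit hexadecimal is 0xE7CA31F2C7434C6E.
Stored big-endian, the bytes at ascending addresses are E7 CA 31 F2 C7 43 4C 6E.
Read back as little-endian, the first byte is least significant, giving 0x6E4C43C7F231CAE7.

0x6E4C43C7F231CAE7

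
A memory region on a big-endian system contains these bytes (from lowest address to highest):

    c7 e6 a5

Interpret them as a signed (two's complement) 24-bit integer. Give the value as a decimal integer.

In big-endian order the high byte comes first in memory.
The bytes are already most-significant first: 0xC7E6A5.
Top bit is set, so as a signed 24-bit value this is 0xC7E6A5 − 2^24 = -3676507.

-3676507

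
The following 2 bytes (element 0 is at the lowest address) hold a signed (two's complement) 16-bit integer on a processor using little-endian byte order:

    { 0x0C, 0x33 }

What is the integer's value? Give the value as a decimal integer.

Little-endian stores the least-significant byte at the lowest address.
Reassemble most-significant byte first: 33 0C → 0x330C.
0x330C = 13068.

13068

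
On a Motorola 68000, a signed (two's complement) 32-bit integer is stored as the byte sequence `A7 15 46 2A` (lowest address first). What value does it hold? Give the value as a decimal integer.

-1491778006

Big-endian: lowest address holds the most-significant byte.
The bytes are already most-significant first: 0xA715462A.
Top bit is set, so as a signed 32-bit value this is 0xA715462A − 2^32 = -1491778006.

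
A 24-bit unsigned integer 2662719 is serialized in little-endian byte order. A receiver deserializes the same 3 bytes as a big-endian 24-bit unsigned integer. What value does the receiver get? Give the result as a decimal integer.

4170024

2662719 in 24-bit hexadecimal is 0x28A13F.
Stored little-endian, the bytes at ascending addresses are 3F A1 28.
Read back as big-endian, the last byte is least significant, giving 0x3FA128.
0x3FA128 = 4170024.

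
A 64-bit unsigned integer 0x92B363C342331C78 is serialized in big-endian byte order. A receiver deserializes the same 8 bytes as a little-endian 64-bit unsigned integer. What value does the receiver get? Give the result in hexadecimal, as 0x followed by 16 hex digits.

Stored big-endian, the bytes at ascending addresses are 92 B3 63 C3 42 33 1C 78.
Read back as little-endian, the first byte is least significant, giving 0x781C3342C363B392.

0x781C3342C363B392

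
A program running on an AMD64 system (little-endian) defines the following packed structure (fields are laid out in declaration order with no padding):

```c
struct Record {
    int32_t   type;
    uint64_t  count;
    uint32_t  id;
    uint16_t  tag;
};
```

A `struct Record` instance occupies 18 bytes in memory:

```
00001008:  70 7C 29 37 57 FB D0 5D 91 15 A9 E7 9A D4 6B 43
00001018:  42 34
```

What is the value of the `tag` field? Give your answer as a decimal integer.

13378

`tag` follows `type` (4 B), `count` (8 B), `id` (4 B), so it starts at offset 4 + 8 + 4 = 16 and occupies 2 bytes.
Bytes at offsets 16..17: 42 34.
Little-endian: lowest address holds the least-significant byte.
Reassemble most-significant byte first: 34 42 → 0x3442.
0x3442 = 13378.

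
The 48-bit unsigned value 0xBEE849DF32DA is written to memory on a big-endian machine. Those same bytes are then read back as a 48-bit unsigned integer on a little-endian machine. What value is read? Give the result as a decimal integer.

239912029382846

Stored big-endian, the bytes at ascending addresses are BE E8 49 DF 32 DA.
Read back as little-endian, the first byte is least significant, giving 0xDA32DF49E8BE.
0xDA32DF49E8BE = 239912029382846.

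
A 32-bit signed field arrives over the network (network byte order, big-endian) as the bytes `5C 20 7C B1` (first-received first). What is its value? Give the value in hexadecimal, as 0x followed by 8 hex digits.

Big-endian stores the most-significant byte at the lowest address.
The bytes are already most-significant first: 0x5C207CB1.

0x5C207CB1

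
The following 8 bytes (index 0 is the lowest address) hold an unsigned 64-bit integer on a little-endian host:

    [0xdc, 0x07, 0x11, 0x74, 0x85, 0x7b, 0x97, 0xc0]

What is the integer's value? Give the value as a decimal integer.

13877696589873612764

In little-endian order the low byte comes first in memory.
Reassemble most-significant byte first: C0 97 7B 85 74 11 07 DC → 0xC0977B85741107DC.
0xC0977B85741107DC = 13877696589873612764.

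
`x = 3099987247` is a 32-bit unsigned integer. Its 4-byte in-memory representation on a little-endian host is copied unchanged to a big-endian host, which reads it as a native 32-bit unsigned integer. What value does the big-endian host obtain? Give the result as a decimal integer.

789431992

3099987247 in 32-bit hexadecimal is 0xB8C60D2F.
Stored little-endian, the bytes at ascending addresses are 2F 0D C6 B8.
Read back as big-endian, the last byte is least significant, giving 0x2F0DC6B8.
0x2F0DC6B8 = 789431992.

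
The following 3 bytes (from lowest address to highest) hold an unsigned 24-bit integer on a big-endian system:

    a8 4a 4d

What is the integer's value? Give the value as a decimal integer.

Big-endian: lowest address holds the most-significant byte.
The bytes are already most-significant first: 0xA84A4D.
0xA84A4D = 11029069.

11029069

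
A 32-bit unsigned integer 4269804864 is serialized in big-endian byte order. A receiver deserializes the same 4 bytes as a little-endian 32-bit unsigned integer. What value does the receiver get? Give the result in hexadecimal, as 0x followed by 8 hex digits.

4269804864 in 32-bit hexadecimal is 0xFE800D40.
Stored big-endian, the bytes at ascending addresses are FE 80 0D 40.
Read back as little-endian, the first byte is least significant, giving 0x400D80FE.

0x400D80FE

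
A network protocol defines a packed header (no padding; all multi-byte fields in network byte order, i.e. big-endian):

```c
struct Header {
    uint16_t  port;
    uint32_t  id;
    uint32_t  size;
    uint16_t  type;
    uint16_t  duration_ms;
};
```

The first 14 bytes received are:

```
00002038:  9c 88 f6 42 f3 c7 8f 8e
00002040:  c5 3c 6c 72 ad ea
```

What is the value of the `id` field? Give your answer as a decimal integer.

`id` follows `port` (2 bytes), so it starts at byte offset 2 and occupies 4 bytes.
Bytes at offsets 2..5: F6 42 F3 C7.
Big-endian: lowest address holds the most-significant byte.
The bytes are already most-significant first: 0xF642F3C7.
0xF642F3C7 = 4131582919.

4131582919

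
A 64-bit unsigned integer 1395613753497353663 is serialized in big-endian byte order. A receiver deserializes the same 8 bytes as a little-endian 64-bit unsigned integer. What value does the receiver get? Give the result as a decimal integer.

13834454991680003603

1395613753497353663 in 64-bit hexadecimal is 0x135E375084DBFDBF.
Stored big-endian, the bytes at ascending addresses are 13 5E 37 50 84 DB FD BF.
Read back as little-endian, the first byte is least significant, giving 0xBFFDDB8450375E13.
0xBFFDDB8450375E13 = 13834454991680003603.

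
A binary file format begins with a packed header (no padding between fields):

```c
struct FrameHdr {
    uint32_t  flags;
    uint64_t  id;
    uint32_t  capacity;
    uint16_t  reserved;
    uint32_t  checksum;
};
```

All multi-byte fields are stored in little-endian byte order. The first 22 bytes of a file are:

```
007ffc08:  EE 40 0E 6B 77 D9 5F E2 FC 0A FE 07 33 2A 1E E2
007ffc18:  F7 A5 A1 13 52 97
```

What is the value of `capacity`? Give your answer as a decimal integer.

`capacity` follows `flags` (4 B), `id` (8 B), so it starts at offset 4 + 8 = 12 and occupies 4 bytes.
Bytes at offsets 12..15: 33 2A 1E E2.
In little-endian order the low byte comes first in memory.
Reassemble most-significant byte first: E2 1E 2A 33 → 0xE21E2A33.
0xE21E2A33 = 3793627699.

3793627699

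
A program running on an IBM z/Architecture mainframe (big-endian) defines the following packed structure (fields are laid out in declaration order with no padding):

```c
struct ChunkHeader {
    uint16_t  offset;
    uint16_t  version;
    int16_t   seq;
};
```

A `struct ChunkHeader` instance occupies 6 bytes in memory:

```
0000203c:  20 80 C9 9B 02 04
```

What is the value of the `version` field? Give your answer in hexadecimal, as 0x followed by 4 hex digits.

0xC99B

`version` follows `offset` (2 bytes), so it starts at byte offset 2 and occupies 2 bytes.
Bytes at offsets 2..3: C9 9B.
Big-endian stores the most-significant byte at the lowest address.
The bytes are already most-significant first: 0xC99B.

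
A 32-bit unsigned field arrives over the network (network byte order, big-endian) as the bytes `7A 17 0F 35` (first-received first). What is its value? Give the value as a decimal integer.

In big-endian order the high byte comes first in memory.
The bytes are already most-significant first: 0x7A170F35.
0x7A170F35 = 2048331573.

2048331573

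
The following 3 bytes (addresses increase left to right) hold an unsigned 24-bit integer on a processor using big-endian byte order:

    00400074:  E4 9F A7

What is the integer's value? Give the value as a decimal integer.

Big-endian: lowest address holds the most-significant byte.
The bytes are already most-significant first: 0xE49FA7.
0xE49FA7 = 14983079.

14983079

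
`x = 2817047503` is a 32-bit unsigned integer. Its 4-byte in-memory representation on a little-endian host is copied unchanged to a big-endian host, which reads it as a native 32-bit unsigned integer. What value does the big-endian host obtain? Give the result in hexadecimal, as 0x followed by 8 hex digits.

0xCFBBE8A7

2817047503 in 32-bit hexadecimal is 0xA7E8BBCF.
Stored little-endian, the bytes at ascending addresses are CF BB E8 A7.
Read back as big-endian, the last byte is least significant, giving 0xCFBBE8A7.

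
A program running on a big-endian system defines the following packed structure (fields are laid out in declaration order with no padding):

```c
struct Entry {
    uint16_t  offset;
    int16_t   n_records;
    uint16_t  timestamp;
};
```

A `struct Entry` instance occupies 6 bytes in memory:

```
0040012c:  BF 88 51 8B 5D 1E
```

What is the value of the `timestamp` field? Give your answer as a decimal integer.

23838

`timestamp` follows `offset` (2 B), `n_records` (2 B), so it starts at offset 2 + 2 = 4 and occupies 2 bytes.
Bytes at offsets 4..5: 5D 1E.
Big-endian: lowest address holds the most-significant byte.
The bytes are already most-significant first: 0x5D1E.
0x5D1E = 23838.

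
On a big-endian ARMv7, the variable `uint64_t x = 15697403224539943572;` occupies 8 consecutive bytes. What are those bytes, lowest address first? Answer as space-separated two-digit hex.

D9 D8 61 10 76 C6 52 94

15697403224539943572 in hexadecimal, padded to 64 bits, is 0xD9D8611076C65294.
Split into bytes (most-significant first): D9 D8 61 10 76 C6 52 94.
Big-endian stores the most-significant byte at the lowest address.
So the memory order matches the most-significant-first order: D9 D8 61 10 76 C6 52 94.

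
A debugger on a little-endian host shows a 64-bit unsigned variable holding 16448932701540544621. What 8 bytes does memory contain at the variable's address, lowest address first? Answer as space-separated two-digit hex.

6D 70 A1 51 24 59 46 E4

16448932701540544621 in hexadecimal, padded to 64 bits, is 0xE446592451A1706D.
Split into bytes (most-significant first): E4 46 59 24 51 A1 70 6D.
Little-endian: lowest address holds the least-significant byte.
So at ascending addresses the bytes are 6D 70 A1 51 24 59 46 E4.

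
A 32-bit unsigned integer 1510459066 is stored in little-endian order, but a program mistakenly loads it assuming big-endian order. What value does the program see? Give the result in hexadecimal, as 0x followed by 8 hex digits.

1510459066 in 32-bit hexadecimal is 0x5A07C6BA.
Stored little-endian, the bytes at ascending addresses are BA C6 07 5A.
Read back as big-endian, the last byte is least significant, giving 0xBAC6075A.

0xBAC6075A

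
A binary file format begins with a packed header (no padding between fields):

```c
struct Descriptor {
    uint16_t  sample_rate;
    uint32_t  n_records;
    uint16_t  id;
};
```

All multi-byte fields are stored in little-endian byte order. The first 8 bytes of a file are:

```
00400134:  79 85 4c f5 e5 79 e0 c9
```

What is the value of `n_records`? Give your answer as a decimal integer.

`n_records` follows `sample_rate` (2 bytes), so it starts at byte offset 2 and occupies 4 bytes.
Bytes at offsets 2..5: 4C F5 E5 79.
Little-endian: lowest address holds the least-significant byte.
Reassemble most-significant byte first: 79 E5 F5 4C → 0x79E5F54C.
0x79E5F54C = 2045113676.

2045113676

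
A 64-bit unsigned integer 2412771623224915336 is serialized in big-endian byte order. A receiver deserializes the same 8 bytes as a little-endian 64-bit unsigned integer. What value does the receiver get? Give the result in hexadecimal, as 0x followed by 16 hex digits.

2412771623224915336 in 64-bit hexadecimal is 0x217BE3020676B588.
Stored big-endian, the bytes at ascending addresses are 21 7B E3 02 06 76 B5 88.
Read back as little-endian, the first byte is least significant, giving 0x88B5760602E37B21.

0x88B5760602E37B21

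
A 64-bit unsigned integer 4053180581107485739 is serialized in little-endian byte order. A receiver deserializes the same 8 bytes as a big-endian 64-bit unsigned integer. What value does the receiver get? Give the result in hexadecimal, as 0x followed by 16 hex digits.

4053180581107485739 in 64-bit hexadecimal is 0x383FCA438B6C4C2B.
Stored little-endian, the bytes at ascending addresses are 2B 4C 6C 8B 43 CA 3F 38.
Read back as big-endian, the last byte is least significant, giving 0x2B4C6C8B43CA3F38.

0x2B4C6C8B43CA3F38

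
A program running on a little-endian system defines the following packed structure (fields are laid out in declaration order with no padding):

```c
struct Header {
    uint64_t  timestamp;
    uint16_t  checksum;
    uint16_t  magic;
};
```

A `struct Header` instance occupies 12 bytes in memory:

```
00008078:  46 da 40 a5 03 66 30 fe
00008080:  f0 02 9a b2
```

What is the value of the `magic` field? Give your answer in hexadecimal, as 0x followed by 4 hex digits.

0xB29A

`magic` follows `timestamp` (8 B), `checksum` (2 B), so it starts at offset 8 + 2 = 10 and occupies 2 bytes.
Bytes at offsets 10..11: 9A B2.
Little-endian: lowest address holds the least-significant byte.
Reassemble most-significant byte first: B2 9A → 0xB29A.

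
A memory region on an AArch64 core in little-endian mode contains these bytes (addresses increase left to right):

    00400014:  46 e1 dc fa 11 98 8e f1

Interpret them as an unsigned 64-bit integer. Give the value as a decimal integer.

17406016812824191302

Little-endian stores the least-significant byte at the lowest address.
Reassemble most-significant byte first: F1 8E 98 11 FA DC E1 46 → 0xF18E9811FADCE146.
0xF18E9811FADCE146 = 17406016812824191302.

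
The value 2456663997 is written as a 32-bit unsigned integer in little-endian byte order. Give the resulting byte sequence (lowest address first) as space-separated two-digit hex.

2456663997 in hexadecimal, padded to 32 bits, is 0x926DB7BD.
Split into bytes (most-significant first): 92 6D B7 BD.
In little-endian order the low byte comes first in memory.
So at ascending addresses the bytes are BD B7 6D 92.

BD B7 6D 92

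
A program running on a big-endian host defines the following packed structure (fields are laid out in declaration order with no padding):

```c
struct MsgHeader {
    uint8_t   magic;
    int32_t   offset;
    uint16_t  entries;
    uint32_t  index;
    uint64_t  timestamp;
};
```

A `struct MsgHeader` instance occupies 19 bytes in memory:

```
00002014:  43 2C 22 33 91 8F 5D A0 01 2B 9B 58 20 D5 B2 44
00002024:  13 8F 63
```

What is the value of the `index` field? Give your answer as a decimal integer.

2684431259

`index` follows `magic` (1 B), `offset` (4 B), `entries` (2 B), so it starts at offset 1 + 4 + 2 = 7 and occupies 4 bytes.
Bytes at offsets 7..10: A0 01 2B 9B.
Big-endian: lowest address holds the most-significant byte.
The bytes are already most-significant first: 0xA0012B9B.
0xA0012B9B = 2684431259.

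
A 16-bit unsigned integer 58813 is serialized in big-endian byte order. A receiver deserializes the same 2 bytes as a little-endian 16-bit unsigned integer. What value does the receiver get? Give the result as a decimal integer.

58813 in 16-bit hexadecimal is 0xE5BD.
Stored big-endian, the bytes at ascending addresses are E5 BD.
Read back as little-endian, the first byte is least significant, giving 0xBDE5.
0xBDE5 = 48613.

48613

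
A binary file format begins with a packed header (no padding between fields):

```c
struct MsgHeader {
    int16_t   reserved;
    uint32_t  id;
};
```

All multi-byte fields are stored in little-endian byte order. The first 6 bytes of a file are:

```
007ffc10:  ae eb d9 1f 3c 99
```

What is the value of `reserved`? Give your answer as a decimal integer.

`reserved` is the first field, at byte offset 0, occupying 2 bytes.
Bytes at offsets 0..1: AE EB.
In little-endian order the low byte comes first in memory.
Reassemble most-significant byte first: EB AE → 0xEBAE.
Top bit is set, so as a signed 16-bit value this is 0xEBAE − 2^16 = -5202.

-5202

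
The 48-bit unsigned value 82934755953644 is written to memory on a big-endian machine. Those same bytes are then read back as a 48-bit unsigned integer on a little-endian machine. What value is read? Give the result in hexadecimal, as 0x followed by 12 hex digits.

82934755953644 in 48-bit hexadecimal is 0x4B6DC0AB0BEC.
Stored big-endian, the bytes at ascending addresses are 4B 6D C0 AB 0B EC.
Read back as little-endian, the first byte is least significant, giving 0xEC0BABC06D4B.

0xEC0BABC06D4B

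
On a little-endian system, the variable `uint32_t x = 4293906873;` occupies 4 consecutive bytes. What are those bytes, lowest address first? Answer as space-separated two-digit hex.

B9 D1 EF FF

4293906873 in hexadecimal, padded to 32 bits, is 0xFFEFD1B9.
Split into bytes (most-significant first): FF EF D1 B9.
Little-endian: lowest address holds the least-significant byte.
So at ascending addresses the bytes are B9 D1 EF FF.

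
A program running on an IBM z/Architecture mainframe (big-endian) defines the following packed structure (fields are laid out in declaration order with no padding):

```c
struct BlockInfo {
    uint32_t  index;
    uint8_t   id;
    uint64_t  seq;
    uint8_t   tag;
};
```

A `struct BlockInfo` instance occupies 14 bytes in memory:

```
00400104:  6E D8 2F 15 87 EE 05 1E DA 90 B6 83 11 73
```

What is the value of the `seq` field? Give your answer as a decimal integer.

17151148679989986065

`seq` follows `index` (4 B), `id` (1 B), so it starts at offset 4 + 1 = 5 and occupies 8 bytes.
Bytes at offsets 5..12: EE 05 1E DA 90 B6 83 11.
In big-endian order the high byte comes first in memory.
The bytes are already most-significant first: 0xEE051EDA90B68311.
0xEE051EDA90B68311 = 17151148679989986065.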